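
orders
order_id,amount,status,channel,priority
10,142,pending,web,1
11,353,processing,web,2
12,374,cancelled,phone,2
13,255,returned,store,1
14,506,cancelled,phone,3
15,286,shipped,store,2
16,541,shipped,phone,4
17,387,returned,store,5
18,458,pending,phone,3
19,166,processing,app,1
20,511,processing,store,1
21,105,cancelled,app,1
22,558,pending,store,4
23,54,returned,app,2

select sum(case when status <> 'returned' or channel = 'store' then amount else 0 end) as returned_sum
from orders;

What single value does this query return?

4642

order_id=10: ✓ → 142
order_id=11: ✓ → 353
order_id=12: ✓ → 374
order_id=13: ✓ → 255
order_id=14: ✓ → 506
order_id=15: ✓ → 286
order_id=16: ✓ → 541
order_id=17: ✓ → 387
order_id=18: ✓ → 458
order_id=19: ✓ → 166
order_id=20: ✓ → 511
order_id=21: ✓ → 105
order_id=22: ✓ → 558
order_id=23: ✗
returned_sum = 142 + 353 + 374 + 255 + 506 + 286 + 541 + 387 + 458 + 166 + 511 + 105 + 558 = 4642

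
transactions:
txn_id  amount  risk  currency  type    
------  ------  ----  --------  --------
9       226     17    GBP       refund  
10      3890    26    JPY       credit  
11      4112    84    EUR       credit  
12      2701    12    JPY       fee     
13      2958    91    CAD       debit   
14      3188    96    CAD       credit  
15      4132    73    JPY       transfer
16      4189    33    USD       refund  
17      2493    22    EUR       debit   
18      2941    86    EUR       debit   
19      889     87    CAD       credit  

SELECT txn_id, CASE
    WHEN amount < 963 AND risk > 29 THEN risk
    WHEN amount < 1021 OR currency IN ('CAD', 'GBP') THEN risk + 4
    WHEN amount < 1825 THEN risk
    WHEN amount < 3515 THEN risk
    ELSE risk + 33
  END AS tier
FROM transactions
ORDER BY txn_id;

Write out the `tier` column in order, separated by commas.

21, 59, 117, 12, 95, 100, 106, 66, 22, 86, 87

txn_id=9: amount < 1021 OR currency IN ('CAD', 'GBP') → 21
txn_id=10: ELSE → 59
txn_id=11: ELSE → 117
txn_id=12: amount < 3515 → 12
txn_id=13: amount < 1021 OR currency IN ('CAD', 'GBP') → 95
txn_id=14: amount < 1021 OR currency IN ('CAD', 'GBP') → 100
txn_id=15: ELSE → 106
txn_id=16: ELSE → 66
txn_id=17: amount < 3515 → 22
txn_id=18: amount < 3515 → 86
txn_id=19: amount < 963 AND risk > 29 → 87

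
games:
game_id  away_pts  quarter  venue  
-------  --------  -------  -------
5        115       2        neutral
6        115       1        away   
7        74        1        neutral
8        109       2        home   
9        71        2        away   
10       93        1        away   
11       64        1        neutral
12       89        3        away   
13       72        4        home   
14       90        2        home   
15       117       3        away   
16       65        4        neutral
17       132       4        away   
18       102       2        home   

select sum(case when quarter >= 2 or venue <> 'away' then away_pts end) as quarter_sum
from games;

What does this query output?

1100

game_id=5: ✓ → 115
game_id=6: ✗
game_id=7: ✓ → 74
game_id=8: ✓ → 109
game_id=9: ✓ → 71
game_id=10: ✗
game_id=11: ✓ → 64
game_id=12: ✓ → 89
game_id=13: ✓ → 72
game_id=14: ✓ → 90
game_id=15: ✓ → 117
game_id=16: ✓ → 65
game_id=17: ✓ → 132
game_id=18: ✓ → 102
quarter_sum = 115 + 74 + 109 + 71 + 64 + 89 + 72 + 90 + 117 + 65 + 132 + 102 = 1100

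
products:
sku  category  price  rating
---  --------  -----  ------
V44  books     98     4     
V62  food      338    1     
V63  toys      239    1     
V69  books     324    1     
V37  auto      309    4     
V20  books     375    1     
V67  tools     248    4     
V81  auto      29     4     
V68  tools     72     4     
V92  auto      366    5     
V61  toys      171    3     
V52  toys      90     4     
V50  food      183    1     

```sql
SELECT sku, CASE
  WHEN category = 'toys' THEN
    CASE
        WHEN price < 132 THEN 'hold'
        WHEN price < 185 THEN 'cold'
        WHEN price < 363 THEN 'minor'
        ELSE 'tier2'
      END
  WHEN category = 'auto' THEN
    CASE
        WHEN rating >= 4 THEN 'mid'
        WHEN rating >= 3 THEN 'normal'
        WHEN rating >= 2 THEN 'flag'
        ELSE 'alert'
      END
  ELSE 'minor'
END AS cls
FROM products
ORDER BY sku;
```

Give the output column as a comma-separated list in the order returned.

minor, mid, minor, minor, hold, cold, minor, minor, minor, minor, minor, mid, mid

sku=V20: category='books' → outer ELSE → minor
sku=V37: category='auto' → inner[rating >= 4] → mid
sku=V44: category='books' → outer ELSE → minor
sku=V50: category='food' → outer ELSE → minor
sku=V52: category='toys' → inner[price < 132] → hold
sku=V61: category='toys' → inner[price < 185] → cold
sku=V62: category='food' → outer ELSE → minor
sku=V63: category='toys' → inner[price < 363] → minor
sku=V67: category='tools' → outer ELSE → minor
sku=V68: category='tools' → outer ELSE → minor
sku=V69: category='books' → outer ELSE → minor
sku=V81: category='auto' → inner[rating >= 4] → mid
sku=V92: category='auto' → inner[rating >= 4] → mid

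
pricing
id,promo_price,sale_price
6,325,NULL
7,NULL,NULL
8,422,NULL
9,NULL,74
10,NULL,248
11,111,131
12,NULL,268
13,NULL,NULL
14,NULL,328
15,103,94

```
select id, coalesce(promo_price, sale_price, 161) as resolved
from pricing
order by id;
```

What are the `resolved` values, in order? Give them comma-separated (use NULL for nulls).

325, 161, 422, 74, 248, 111, 268, 161, 328, 103

id=6: promo_price=325 → 325
id=7: promo_price=NULL, sale_price=NULL, → literal 161 → 161
id=8: promo_price=422 → 422
id=9: promo_price=NULL, sale_price=74 → 74
id=10: promo_price=NULL, sale_price=248 → 248
id=11: promo_price=111 → 111
id=12: promo_price=NULL, sale_price=268 → 268
id=13: promo_price=NULL, sale_price=NULL, → literal 161 → 161
id=14: promo_price=NULL, sale_price=328 → 328
id=15: promo_price=103 → 103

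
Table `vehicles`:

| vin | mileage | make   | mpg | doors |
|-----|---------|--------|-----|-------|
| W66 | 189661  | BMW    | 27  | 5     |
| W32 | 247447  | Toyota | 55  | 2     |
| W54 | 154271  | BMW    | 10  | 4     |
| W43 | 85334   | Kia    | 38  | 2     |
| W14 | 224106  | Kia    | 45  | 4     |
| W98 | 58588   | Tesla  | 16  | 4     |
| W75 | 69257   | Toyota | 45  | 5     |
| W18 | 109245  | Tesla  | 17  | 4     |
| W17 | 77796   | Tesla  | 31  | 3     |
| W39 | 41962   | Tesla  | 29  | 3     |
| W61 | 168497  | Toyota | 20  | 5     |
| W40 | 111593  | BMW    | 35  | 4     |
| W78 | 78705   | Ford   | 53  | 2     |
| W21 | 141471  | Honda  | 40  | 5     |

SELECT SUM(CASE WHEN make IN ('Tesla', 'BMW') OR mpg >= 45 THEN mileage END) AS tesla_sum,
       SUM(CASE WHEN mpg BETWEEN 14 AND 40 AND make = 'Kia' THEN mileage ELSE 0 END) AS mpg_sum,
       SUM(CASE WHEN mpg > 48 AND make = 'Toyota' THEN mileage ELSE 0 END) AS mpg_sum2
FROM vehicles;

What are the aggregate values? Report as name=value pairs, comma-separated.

[tesla_sum: make IN ('Tesla', 'BMW') OR mpg >= 45]
vin=W66: ✓ → 189661
vin=W32: ✓ → 247447
vin=W54: ✓ → 154271
vin=W43: ✗
vin=W14: ✓ → 224106
vin=W98: ✓ → 58588
vin=W75: ✓ → 69257
vin=W18: ✓ → 109245
vin=W17: ✓ → 77796
vin=W39: ✓ → 41962
vin=W61: ✗
vin=W40: ✓ → 111593
vin=W78: ✓ → 78705
vin=W21: ✗
tesla_sum = 189661 + 247447 + 154271 + 224106 + 58588 + 69257 + 109245 + 77796 + 41962 + 111593 + 78705 = 1362631
—
[mpg_sum: mpg BETWEEN 14 AND 40 AND make = 'Kia']
vin=W66: ✗
vin=W32: ✗
vin=W54: ✗
vin=W43: ✓ → 85334
vin=W14: ✗
vin=W98: ✗
vin=W75: ✗
vin=W18: ✗
vin=W17: ✗
vin=W39: ✗
vin=W61: ✗
vin=W40: ✗
vin=W78: ✗
vin=W21: ✗
mpg_sum = 85334
—
[mpg_sum2: mpg > 48 AND make = 'Toyota']
vin=W66: ✗
vin=W32: ✓ → 247447
vin=W54: ✗
vin=W43: ✗
vin=W14: ✗
vin=W98: ✗
vin=W75: ✗
vin=W18: ✗
vin=W17: ✗
vin=W39: ✗
vin=W61: ✗
vin=W40: ✗
vin=W78: ✗
vin=W21: ✗
mpg_sum2 = 247447

tesla_sum=1362631, mpg_sum=85334, mpg_sum2=247447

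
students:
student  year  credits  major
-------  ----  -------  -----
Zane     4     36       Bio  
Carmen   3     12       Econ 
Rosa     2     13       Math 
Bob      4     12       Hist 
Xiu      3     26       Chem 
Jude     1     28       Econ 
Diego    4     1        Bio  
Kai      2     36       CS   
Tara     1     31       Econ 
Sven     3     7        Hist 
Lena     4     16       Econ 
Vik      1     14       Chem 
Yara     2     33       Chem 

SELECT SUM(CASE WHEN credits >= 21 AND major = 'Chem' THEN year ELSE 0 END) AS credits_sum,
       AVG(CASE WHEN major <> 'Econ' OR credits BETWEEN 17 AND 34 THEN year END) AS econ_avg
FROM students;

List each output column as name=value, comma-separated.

[credits_sum: credits >= 21 AND major = 'Chem']
student=Zane: ✗
student=Carmen: ✗
student=Rosa: ✗
student=Bob: ✗
student=Xiu: ✓ → 3
student=Jude: ✗
student=Diego: ✗
student=Kai: ✗
student=Tara: ✗
student=Sven: ✗
student=Lena: ✗
student=Vik: ✗
student=Yara: ✓ → 2
credits_sum = 3 + 2 = 5
—
[econ_avg: major <> 'Econ' OR credits BETWEEN 17 AND 34]
student=Zane: ✓ → 4
student=Carmen: ✗
student=Rosa: ✓ → 2
student=Bob: ✓ → 4
student=Xiu: ✓ → 3
student=Jude: ✓ → 1
student=Diego: ✓ → 4
student=Kai: ✓ → 2
student=Tara: ✓ → 1
student=Sven: ✓ → 3
student=Lena: ✗
student=Vik: ✓ → 1
student=Yara: ✓ → 2
econ_avg = (4 + 2 + 4 + 3 + 1 + 4 + 2 + 1 + 3 + 1 + 2) / 11 = 2.4545454545

credits_sum=5, econ_avg=2.4545454545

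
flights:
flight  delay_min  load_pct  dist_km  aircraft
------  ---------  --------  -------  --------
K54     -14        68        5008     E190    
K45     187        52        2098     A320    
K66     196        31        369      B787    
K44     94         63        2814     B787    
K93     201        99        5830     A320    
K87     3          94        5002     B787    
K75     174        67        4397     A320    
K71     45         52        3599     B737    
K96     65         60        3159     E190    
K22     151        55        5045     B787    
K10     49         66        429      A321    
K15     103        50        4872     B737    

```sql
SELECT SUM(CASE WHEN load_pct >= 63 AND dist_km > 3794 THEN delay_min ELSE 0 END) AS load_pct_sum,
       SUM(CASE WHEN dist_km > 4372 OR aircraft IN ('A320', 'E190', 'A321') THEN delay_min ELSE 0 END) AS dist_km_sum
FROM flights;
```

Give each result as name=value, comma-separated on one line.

load_pct_sum=364, dist_km_sum=919

[load_pct_sum: load_pct >= 63 AND dist_km > 3794]
flight=K54: ✓ → -14
flight=K45: ✗
flight=K66: ✗
flight=K44: ✗
flight=K93: ✓ → 201
flight=K87: ✓ → 3
flight=K75: ✓ → 174
flight=K71: ✗
flight=K96: ✗
flight=K22: ✗
flight=K10: ✗
flight=K15: ✗
load_pct_sum = -14 + 201 + 3 + 174 = 364
—
[dist_km_sum: dist_km > 4372 OR aircraft IN ('A320', 'E190', 'A321')]
flight=K54: ✓ → -14
flight=K45: ✓ → 187
flight=K66: ✗
flight=K44: ✗
flight=K93: ✓ → 201
flight=K87: ✓ → 3
flight=K75: ✓ → 174
flight=K71: ✗
flight=K96: ✓ → 65
flight=K22: ✓ → 151
flight=K10: ✓ → 49
flight=K15: ✓ → 103
dist_km_sum = -14 + 187 + 201 + 3 + 174 + 65 + 151 + 49 + 103 = 919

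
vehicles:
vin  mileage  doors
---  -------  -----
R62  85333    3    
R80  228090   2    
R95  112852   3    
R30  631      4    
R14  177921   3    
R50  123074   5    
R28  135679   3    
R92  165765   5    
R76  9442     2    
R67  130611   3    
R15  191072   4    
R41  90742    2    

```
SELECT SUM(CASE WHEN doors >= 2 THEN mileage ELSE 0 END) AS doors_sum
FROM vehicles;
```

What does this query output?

vin=R62: ✓ → 85333
vin=R80: ✓ → 228090
vin=R95: ✓ → 112852
vin=R30: ✓ → 631
vin=R14: ✓ → 177921
vin=R50: ✓ → 123074
vin=R28: ✓ → 135679
vin=R92: ✓ → 165765
vin=R76: ✓ → 9442
vin=R67: ✓ → 130611
vin=R15: ✓ → 191072
vin=R41: ✓ → 90742
doors_sum = 85333 + 228090 + 112852 + 631 + 177921 + 123074 + 135679 + 165765 + 9442 + 130611 + 191072 + 90742 = 1451212

1451212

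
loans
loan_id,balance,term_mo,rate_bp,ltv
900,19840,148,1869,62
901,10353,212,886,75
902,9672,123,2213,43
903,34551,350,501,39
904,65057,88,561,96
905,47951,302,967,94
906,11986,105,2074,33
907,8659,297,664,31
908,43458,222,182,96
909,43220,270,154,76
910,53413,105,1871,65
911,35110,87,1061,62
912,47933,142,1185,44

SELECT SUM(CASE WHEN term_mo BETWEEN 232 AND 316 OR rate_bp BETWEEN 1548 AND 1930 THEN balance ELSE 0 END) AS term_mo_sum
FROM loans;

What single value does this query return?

173083

loan_id=900: ✓ → 19840
loan_id=901: ✗
loan_id=902: ✗
loan_id=903: ✗
loan_id=904: ✗
loan_id=905: ✓ → 47951
loan_id=906: ✗
loan_id=907: ✓ → 8659
loan_id=908: ✗
loan_id=909: ✓ → 43220
loan_id=910: ✓ → 53413
loan_id=911: ✗
loan_id=912: ✗
term_mo_sum = 19840 + 47951 + 8659 + 43220 + 53413 = 173083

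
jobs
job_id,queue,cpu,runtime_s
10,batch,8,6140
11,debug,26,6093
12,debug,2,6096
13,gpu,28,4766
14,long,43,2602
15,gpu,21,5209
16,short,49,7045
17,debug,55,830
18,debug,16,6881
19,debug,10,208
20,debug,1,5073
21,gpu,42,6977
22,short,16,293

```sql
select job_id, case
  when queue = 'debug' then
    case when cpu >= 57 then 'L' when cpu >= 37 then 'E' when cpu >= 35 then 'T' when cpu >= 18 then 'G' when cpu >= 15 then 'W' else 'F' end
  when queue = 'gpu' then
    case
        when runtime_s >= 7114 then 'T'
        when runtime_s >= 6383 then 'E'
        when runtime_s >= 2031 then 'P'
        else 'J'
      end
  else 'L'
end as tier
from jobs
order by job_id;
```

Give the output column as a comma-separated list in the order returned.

L, G, F, P, L, P, L, E, W, F, F, E, L

job_id=10: queue='batch' → outer ELSE → L
job_id=11: queue='debug' → inner[cpu >= 18] → G
job_id=12: queue='debug' → inner[ELSE] → F
job_id=13: queue='gpu' → inner[runtime_s >= 2031] → P
job_id=14: queue='long' → outer ELSE → L
job_id=15: queue='gpu' → inner[runtime_s >= 2031] → P
job_id=16: queue='short' → outer ELSE → L
job_id=17: queue='debug' → inner[cpu >= 37] → E
job_id=18: queue='debug' → inner[cpu >= 15] → W
job_id=19: queue='debug' → inner[ELSE] → F
job_id=20: queue='debug' → inner[ELSE] → F
job_id=21: queue='gpu' → inner[runtime_s >= 6383] → E
job_id=22: queue='short' → outer ELSE → L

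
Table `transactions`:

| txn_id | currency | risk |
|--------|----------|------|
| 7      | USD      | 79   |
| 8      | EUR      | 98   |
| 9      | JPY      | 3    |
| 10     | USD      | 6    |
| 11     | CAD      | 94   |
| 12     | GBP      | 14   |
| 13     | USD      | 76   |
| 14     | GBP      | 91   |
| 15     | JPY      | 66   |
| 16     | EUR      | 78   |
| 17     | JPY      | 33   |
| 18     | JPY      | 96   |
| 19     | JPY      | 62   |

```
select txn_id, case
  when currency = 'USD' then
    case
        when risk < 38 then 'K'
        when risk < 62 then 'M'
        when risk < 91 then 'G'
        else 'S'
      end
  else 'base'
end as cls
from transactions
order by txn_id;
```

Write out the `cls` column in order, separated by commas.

txn_id=7: currency='USD' → inner[risk < 91] → G
txn_id=8: currency='EUR' → outer ELSE → base
txn_id=9: currency='JPY' → outer ELSE → base
txn_id=10: currency='USD' → inner[risk < 38] → K
txn_id=11: currency='CAD' → outer ELSE → base
txn_id=12: currency='GBP' → outer ELSE → base
txn_id=13: currency='USD' → inner[risk < 91] → G
txn_id=14: currency='GBP' → outer ELSE → base
txn_id=15: currency='JPY' → outer ELSE → base
txn_id=16: currency='EUR' → outer ELSE → base
txn_id=17: currency='JPY' → outer ELSE → base
txn_id=18: currency='JPY' → outer ELSE → base
txn_id=19: currency='JPY' → outer ELSE → base

G, base, base, K, base, base, G, base, base, base, base, base, base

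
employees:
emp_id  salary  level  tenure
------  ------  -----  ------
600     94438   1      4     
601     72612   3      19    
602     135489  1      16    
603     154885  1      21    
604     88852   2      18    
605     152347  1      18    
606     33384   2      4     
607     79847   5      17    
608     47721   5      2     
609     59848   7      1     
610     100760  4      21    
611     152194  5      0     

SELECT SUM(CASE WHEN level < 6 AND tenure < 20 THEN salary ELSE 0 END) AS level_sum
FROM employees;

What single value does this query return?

emp_id=600: ✓ → 94438
emp_id=601: ✓ → 72612
emp_id=602: ✓ → 135489
emp_id=603: ✗
emp_id=604: ✓ → 88852
emp_id=605: ✓ → 152347
emp_id=606: ✓ → 33384
emp_id=607: ✓ → 79847
emp_id=608: ✓ → 47721
emp_id=609: ✗
emp_id=610: ✗
emp_id=611: ✓ → 152194
level_sum = 94438 + 72612 + 135489 + 88852 + 152347 + 33384 + 79847 + 47721 + 152194 = 856884

856884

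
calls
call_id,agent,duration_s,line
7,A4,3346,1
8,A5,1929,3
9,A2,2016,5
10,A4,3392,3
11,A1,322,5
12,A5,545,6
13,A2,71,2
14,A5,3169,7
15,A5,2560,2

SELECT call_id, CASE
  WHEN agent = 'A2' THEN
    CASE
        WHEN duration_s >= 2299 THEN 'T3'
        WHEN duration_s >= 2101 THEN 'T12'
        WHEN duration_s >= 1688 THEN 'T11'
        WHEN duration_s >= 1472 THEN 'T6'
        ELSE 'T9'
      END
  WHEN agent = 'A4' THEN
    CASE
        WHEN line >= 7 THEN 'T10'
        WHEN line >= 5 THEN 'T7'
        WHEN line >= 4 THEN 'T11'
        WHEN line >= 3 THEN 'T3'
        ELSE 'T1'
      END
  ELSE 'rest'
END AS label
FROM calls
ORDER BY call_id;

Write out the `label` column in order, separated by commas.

T1, rest, T11, T3, rest, rest, T9, rest, rest

call_id=7: agent='A4' → inner[ELSE] → T1
call_id=8: agent='A5' → outer ELSE → rest
call_id=9: agent='A2' → inner[duration_s >= 1688] → T11
call_id=10: agent='A4' → inner[line >= 3] → T3
call_id=11: agent='A1' → outer ELSE → rest
call_id=12: agent='A5' → outer ELSE → rest
call_id=13: agent='A2' → inner[ELSE] → T9
call_id=14: agent='A5' → outer ELSE → rest
call_id=15: agent='A5' → outer ELSE → rest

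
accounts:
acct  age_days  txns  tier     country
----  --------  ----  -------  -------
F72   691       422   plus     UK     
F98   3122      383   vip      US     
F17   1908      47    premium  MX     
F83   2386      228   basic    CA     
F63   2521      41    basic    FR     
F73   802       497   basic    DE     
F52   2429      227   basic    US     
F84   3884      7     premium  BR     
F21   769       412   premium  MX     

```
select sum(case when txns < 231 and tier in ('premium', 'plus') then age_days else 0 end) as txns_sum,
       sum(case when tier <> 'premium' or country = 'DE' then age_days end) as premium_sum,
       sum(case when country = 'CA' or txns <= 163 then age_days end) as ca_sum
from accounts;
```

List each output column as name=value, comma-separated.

txns_sum=5792, premium_sum=11951, ca_sum=10699

[txns_sum: txns < 231 and tier in ('premium', 'plus')]
acct=F72: ✗
acct=F98: ✗
acct=F17: ✓ → 1908
acct=F83: ✗
acct=F63: ✗
acct=F73: ✗
acct=F52: ✗
acct=F84: ✓ → 3884
acct=F21: ✗
txns_sum = 1908 + 3884 = 5792
—
[premium_sum: tier <> 'premium' or country = 'DE']
acct=F72: ✓ → 691
acct=F98: ✓ → 3122
acct=F17: ✗
acct=F83: ✓ → 2386
acct=F63: ✓ → 2521
acct=F73: ✓ → 802
acct=F52: ✓ → 2429
acct=F84: ✗
acct=F21: ✗
premium_sum = 691 + 3122 + 2386 + 2521 + 802 + 2429 = 11951
—
[ca_sum: country = 'CA' or txns <= 163]
acct=F72: ✗
acct=F98: ✗
acct=F17: ✓ → 1908
acct=F83: ✓ → 2386
acct=F63: ✓ → 2521
acct=F73: ✗
acct=F52: ✗
acct=F84: ✓ → 3884
acct=F21: ✗
ca_sum = 1908 + 2386 + 2521 + 3884 = 10699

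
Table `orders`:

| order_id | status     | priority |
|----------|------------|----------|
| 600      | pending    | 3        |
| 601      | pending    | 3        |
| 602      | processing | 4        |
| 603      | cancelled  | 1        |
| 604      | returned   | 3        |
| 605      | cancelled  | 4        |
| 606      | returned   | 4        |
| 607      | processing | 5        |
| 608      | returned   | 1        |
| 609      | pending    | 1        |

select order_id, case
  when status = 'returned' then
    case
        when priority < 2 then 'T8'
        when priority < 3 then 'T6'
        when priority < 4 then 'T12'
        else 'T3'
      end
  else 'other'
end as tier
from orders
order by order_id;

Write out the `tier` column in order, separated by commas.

other, other, other, other, T12, other, T3, other, T8, other

order_id=600: status='pending' → outer ELSE → other
order_id=601: status='pending' → outer ELSE → other
order_id=602: status='processing' → outer ELSE → other
order_id=603: status='cancelled' → outer ELSE → other
order_id=604: status='returned' → inner[priority < 4] → T12
order_id=605: status='cancelled' → outer ELSE → other
order_id=606: status='returned' → inner[ELSE] → T3
order_id=607: status='processing' → outer ELSE → other
order_id=608: status='returned' → inner[priority < 2] → T8
order_id=609: status='pending' → outer ELSE → other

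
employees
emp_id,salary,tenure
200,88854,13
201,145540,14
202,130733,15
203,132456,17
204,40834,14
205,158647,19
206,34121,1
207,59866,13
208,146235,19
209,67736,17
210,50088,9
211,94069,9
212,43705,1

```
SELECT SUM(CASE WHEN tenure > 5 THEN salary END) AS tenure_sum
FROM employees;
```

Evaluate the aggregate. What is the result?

emp_id=200: ✓ → 88854
emp_id=201: ✓ → 145540
emp_id=202: ✓ → 130733
emp_id=203: ✓ → 132456
emp_id=204: ✓ → 40834
emp_id=205: ✓ → 158647
emp_id=206: ✗
emp_id=207: ✓ → 59866
emp_id=208: ✓ → 146235
emp_id=209: ✓ → 67736
emp_id=210: ✓ → 50088
emp_id=211: ✓ → 94069
emp_id=212: ✗
tenure_sum = 88854 + 145540 + 130733 + 132456 + 40834 + 158647 + 59866 + 146235 + 67736 + 50088 + 94069 = 1115058

1115058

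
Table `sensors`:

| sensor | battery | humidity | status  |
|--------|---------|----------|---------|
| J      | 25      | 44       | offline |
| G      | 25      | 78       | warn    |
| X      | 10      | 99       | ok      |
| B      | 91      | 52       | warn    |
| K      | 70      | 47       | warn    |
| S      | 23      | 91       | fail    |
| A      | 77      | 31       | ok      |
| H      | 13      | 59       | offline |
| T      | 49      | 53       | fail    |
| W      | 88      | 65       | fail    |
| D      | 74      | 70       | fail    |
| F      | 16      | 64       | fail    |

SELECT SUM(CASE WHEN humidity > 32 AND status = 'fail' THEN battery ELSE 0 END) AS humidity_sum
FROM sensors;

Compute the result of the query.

sensor=J: ✗
sensor=G: ✗
sensor=X: ✗
sensor=B: ✗
sensor=K: ✗
sensor=S: ✓ → 23
sensor=A: ✗
sensor=H: ✗
sensor=T: ✓ → 49
sensor=W: ✓ → 88
sensor=D: ✓ → 74
sensor=F: ✓ → 16
humidity_sum = 23 + 49 + 88 + 74 + 16 = 250

250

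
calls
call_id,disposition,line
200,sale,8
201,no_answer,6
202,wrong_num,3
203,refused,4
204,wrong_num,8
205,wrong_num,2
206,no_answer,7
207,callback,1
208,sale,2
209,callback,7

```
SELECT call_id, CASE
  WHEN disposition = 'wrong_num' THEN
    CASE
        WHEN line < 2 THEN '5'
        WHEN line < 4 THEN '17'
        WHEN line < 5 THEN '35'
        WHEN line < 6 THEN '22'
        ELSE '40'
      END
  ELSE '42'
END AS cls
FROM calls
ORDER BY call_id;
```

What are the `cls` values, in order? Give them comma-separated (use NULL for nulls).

call_id=200: disposition='sale' → outer ELSE → 42
call_id=201: disposition='no_answer' → outer ELSE → 42
call_id=202: disposition='wrong_num' → inner[line < 4] → 17
call_id=203: disposition='refused' → outer ELSE → 42
call_id=204: disposition='wrong_num' → inner[ELSE] → 40
call_id=205: disposition='wrong_num' → inner[line < 4] → 17
call_id=206: disposition='no_answer' → outer ELSE → 42
call_id=207: disposition='callback' → outer ELSE → 42
call_id=208: disposition='sale' → outer ELSE → 42
call_id=209: disposition='callback' → outer ELSE → 42

42, 42, 17, 42, 40, 17, 42, 42, 42, 42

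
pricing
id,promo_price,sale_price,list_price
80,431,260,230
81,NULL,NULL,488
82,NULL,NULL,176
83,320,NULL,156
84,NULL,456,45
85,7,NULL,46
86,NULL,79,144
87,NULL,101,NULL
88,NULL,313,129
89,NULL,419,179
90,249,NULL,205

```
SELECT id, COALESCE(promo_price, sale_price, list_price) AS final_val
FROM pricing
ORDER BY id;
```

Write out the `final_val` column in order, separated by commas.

431, 488, 176, 320, 456, 7, 79, 101, 313, 419, 249

id=80: promo_price=431 → 431
id=81: promo_price=NULL, sale_price=NULL, list_price=488 → 488
id=82: promo_price=NULL, sale_price=NULL, list_price=176 → 176
id=83: promo_price=320 → 320
id=84: promo_price=NULL, sale_price=456 → 456
id=85: promo_price=7 → 7
id=86: promo_price=NULL, sale_price=79 → 79
id=87: promo_price=NULL, sale_price=101 → 101
id=88: promo_price=NULL, sale_price=313 → 313
id=89: promo_price=NULL, sale_price=419 → 419
id=90: promo_price=249 → 249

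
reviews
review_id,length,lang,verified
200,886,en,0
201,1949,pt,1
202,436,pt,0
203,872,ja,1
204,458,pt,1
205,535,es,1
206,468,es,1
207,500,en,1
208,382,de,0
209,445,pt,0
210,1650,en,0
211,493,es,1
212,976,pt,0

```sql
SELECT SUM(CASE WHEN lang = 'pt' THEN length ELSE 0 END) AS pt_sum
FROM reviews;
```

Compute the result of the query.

4264

review_id=200: ✗
review_id=201: ✓ → 1949
review_id=202: ✓ → 436
review_id=203: ✗
review_id=204: ✓ → 458
review_id=205: ✗
review_id=206: ✗
review_id=207: ✗
review_id=208: ✗
review_id=209: ✓ → 445
review_id=210: ✗
review_id=211: ✗
review_id=212: ✓ → 976
pt_sum = 1949 + 436 + 458 + 445 + 976 = 4264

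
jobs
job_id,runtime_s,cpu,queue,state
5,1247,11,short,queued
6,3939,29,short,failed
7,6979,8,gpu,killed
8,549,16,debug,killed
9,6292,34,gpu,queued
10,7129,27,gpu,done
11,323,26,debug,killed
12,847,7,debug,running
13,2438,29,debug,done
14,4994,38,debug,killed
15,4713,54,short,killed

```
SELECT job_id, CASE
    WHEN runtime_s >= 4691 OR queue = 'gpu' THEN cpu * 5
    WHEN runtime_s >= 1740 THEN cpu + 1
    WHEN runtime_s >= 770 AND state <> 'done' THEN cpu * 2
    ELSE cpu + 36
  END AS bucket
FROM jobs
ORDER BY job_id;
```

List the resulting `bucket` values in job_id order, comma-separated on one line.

22, 30, 40, 52, 170, 135, 62, 14, 30, 190, 270

job_id=5: runtime_s >= 770 AND state <> 'done' → 22
job_id=6: runtime_s >= 1740 → 30
job_id=7: runtime_s >= 4691 OR queue = 'gpu' → 40
job_id=8: ELSE → 52
job_id=9: runtime_s >= 4691 OR queue = 'gpu' → 170
job_id=10: runtime_s >= 4691 OR queue = 'gpu' → 135
job_id=11: ELSE → 62
job_id=12: runtime_s >= 770 AND state <> 'done' → 14
job_id=13: runtime_s >= 1740 → 30
job_id=14: runtime_s >= 4691 OR queue = 'gpu' → 190
job_id=15: runtime_s >= 4691 OR queue = 'gpu' → 270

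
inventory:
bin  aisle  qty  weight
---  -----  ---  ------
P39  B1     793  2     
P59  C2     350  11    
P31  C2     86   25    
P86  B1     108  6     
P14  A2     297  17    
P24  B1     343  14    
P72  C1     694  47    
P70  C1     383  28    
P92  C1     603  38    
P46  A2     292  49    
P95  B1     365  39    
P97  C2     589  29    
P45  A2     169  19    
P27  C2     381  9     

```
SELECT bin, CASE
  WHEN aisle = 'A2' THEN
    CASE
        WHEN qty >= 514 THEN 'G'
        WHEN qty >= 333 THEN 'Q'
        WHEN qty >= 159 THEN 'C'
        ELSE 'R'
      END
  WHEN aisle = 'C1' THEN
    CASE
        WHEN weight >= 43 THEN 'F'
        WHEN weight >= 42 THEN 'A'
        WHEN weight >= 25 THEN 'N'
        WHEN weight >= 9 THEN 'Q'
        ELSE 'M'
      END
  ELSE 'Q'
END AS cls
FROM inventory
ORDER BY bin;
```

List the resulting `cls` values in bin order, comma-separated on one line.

bin=P14: aisle='A2' → inner[qty >= 159] → C
bin=P24: aisle='B1' → outer ELSE → Q
bin=P27: aisle='C2' → outer ELSE → Q
bin=P31: aisle='C2' → outer ELSE → Q
bin=P39: aisle='B1' → outer ELSE → Q
bin=P45: aisle='A2' → inner[qty >= 159] → C
bin=P46: aisle='A2' → inner[qty >= 159] → C
bin=P59: aisle='C2' → outer ELSE → Q
bin=P70: aisle='C1' → inner[weight >= 25] → N
bin=P72: aisle='C1' → inner[weight >= 43] → F
bin=P86: aisle='B1' → outer ELSE → Q
bin=P92: aisle='C1' → inner[weight >= 25] → N
bin=P95: aisle='B1' → outer ELSE → Q
bin=P97: aisle='C2' → outer ELSE → Q

C, Q, Q, Q, Q, C, C, Q, N, F, Q, N, Q, Q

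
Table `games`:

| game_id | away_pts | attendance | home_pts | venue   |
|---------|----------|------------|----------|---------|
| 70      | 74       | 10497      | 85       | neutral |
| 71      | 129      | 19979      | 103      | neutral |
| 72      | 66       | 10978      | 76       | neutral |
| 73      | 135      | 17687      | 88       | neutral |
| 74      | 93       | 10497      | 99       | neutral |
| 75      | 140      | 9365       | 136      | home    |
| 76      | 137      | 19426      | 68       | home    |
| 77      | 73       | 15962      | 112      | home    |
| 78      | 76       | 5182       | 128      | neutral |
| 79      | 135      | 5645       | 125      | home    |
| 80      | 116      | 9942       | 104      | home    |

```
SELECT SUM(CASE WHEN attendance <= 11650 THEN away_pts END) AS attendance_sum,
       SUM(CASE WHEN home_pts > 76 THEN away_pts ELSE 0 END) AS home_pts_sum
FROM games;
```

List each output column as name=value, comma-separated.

[attendance_sum: attendance <= 11650]
game_id=70: ✓ → 74
game_id=71: ✗
game_id=72: ✓ → 66
game_id=73: ✗
game_id=74: ✓ → 93
game_id=75: ✓ → 140
game_id=76: ✗
game_id=77: ✗
game_id=78: ✓ → 76
game_id=79: ✓ → 135
game_id=80: ✓ → 116
attendance_sum = 74 + 66 + 93 + 140 + 76 + 135 + 116 = 700
—
[home_pts_sum: home_pts > 76]
game_id=70: ✓ → 74
game_id=71: ✓ → 129
game_id=72: ✗
game_id=73: ✓ → 135
game_id=74: ✓ → 93
game_id=75: ✓ → 140
game_id=76: ✗
game_id=77: ✓ → 73
game_id=78: ✓ → 76
game_id=79: ✓ → 135
game_id=80: ✓ → 116
home_pts_sum = 74 + 129 + 135 + 93 + 140 + 73 + 76 + 135 + 116 = 971

attendance_sum=700, home_pts_sum=971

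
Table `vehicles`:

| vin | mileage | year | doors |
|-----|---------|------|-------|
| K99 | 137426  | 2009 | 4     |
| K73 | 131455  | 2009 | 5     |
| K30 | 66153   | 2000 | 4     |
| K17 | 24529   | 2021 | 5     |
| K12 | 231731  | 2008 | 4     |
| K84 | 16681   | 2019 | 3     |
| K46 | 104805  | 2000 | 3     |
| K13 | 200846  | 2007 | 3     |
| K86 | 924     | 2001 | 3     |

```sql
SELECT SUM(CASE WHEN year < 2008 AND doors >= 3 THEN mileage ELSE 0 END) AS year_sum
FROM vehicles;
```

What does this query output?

372728

vin=K99: ✗
vin=K73: ✗
vin=K30: ✓ → 66153
vin=K17: ✗
vin=K12: ✗
vin=K84: ✗
vin=K46: ✓ → 104805
vin=K13: ✓ → 200846
vin=K86: ✓ → 924
year_sum = 66153 + 104805 + 200846 + 924 = 372728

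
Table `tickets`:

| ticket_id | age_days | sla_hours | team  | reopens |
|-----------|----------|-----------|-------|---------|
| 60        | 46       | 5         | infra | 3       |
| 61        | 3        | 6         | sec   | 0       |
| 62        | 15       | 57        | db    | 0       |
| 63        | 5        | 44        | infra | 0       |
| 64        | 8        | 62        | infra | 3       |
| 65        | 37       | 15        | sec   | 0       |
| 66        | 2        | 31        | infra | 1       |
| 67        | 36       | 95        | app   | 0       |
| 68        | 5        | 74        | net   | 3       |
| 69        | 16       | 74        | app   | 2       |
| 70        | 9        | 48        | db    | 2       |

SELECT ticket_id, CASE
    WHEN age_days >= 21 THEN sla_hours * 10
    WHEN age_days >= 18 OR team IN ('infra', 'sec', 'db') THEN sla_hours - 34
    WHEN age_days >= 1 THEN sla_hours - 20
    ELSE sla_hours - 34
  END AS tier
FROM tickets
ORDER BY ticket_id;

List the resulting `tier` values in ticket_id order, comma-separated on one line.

50, -28, 23, 10, 28, 150, -3, 950, 54, 54, 14

ticket_id=60: age_days >= 21 → 50
ticket_id=61: age_days >= 18 OR team IN ('infra', 'sec', 'db') → -28
ticket_id=62: age_days >= 18 OR team IN ('infra', 'sec', 'db') → 23
ticket_id=63: age_days >= 18 OR team IN ('infra', 'sec', 'db') → 10
ticket_id=64: age_days >= 18 OR team IN ('infra', 'sec', 'db') → 28
ticket_id=65: age_days >= 21 → 150
ticket_id=66: age_days >= 18 OR team IN ('infra', 'sec', 'db') → -3
ticket_id=67: age_days >= 21 → 950
ticket_id=68: age_days >= 1 → 54
ticket_id=69: age_days >= 1 → 54
ticket_id=70: age_days >= 18 OR team IN ('infra', 'sec', 'db') → 14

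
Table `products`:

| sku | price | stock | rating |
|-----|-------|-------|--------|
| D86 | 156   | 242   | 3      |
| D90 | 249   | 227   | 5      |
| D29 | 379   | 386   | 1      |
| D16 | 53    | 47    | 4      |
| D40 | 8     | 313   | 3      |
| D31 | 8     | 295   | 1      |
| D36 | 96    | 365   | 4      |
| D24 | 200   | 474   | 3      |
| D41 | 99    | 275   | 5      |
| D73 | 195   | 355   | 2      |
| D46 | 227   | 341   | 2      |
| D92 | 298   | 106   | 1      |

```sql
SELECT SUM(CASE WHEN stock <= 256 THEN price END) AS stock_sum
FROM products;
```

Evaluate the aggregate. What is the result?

sku=D86: ✓ → 156
sku=D90: ✓ → 249
sku=D29: ✗
sku=D16: ✓ → 53
sku=D40: ✗
sku=D31: ✗
sku=D36: ✗
sku=D24: ✗
sku=D41: ✗
sku=D73: ✗
sku=D46: ✗
sku=D92: ✓ → 298
stock_sum = 156 + 249 + 53 + 298 = 756

756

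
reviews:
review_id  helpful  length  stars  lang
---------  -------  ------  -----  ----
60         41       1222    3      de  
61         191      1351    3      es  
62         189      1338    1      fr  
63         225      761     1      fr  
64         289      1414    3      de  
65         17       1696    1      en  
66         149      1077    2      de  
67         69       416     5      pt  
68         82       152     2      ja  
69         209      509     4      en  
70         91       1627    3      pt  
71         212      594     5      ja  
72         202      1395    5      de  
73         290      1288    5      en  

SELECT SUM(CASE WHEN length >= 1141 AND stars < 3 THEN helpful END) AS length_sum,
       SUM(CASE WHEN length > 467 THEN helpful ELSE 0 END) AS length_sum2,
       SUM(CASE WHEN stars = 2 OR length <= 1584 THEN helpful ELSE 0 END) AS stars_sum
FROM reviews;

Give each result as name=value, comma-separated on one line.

length_sum=206, length_sum2=2105, stars_sum=2148

[length_sum: length >= 1141 AND stars < 3]
review_id=60: ✗
review_id=61: ✗
review_id=62: ✓ → 189
review_id=63: ✗
review_id=64: ✗
review_id=65: ✓ → 17
review_id=66: ✗
review_id=67: ✗
review_id=68: ✗
review_id=69: ✗
review_id=70: ✗
review_id=71: ✗
review_id=72: ✗
review_id=73: ✗
length_sum = 189 + 17 = 206
—
[length_sum2: length > 467]
review_id=60: ✓ → 41
review_id=61: ✓ → 191
review_id=62: ✓ → 189
review_id=63: ✓ → 225
review_id=64: ✓ → 289
review_id=65: ✓ → 17
review_id=66: ✓ → 149
review_id=67: ✗
review_id=68: ✗
review_id=69: ✓ → 209
review_id=70: ✓ → 91
review_id=71: ✓ → 212
review_id=72: ✓ → 202
review_id=73: ✓ → 290
length_sum2 = 41 + 191 + 189 + 225 + 289 + 17 + 149 + 209 + 91 + 212 + 202 + 290 = 2105
—
[stars_sum: stars = 2 OR length <= 1584]
review_id=60: ✓ → 41
review_id=61: ✓ → 191
review_id=62: ✓ → 189
review_id=63: ✓ → 225
review_id=64: ✓ → 289
review_id=65: ✗
review_id=66: ✓ → 149
review_id=67: ✓ → 69
review_id=68: ✓ → 82
review_id=69: ✓ → 209
review_id=70: ✗
review_id=71: ✓ → 212
review_id=72: ✓ → 202
review_id=73: ✓ → 290
stars_sum = 41 + 191 + 189 + 225 + 289 + 149 + 69 + 82 + 209 + 212 + 202 + 290 = 2148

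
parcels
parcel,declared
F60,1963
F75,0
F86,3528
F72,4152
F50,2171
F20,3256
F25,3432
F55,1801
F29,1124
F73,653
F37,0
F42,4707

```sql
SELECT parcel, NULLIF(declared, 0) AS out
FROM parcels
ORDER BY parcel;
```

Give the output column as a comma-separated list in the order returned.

parcel=F20: declared=3256 vs 0: differ → 3256
parcel=F25: declared=3432 vs 0: differ → 3432
parcel=F29: declared=1124 vs 0: differ → 1124
parcel=F37: declared=0 vs 0: equal → NULL
parcel=F42: declared=4707 vs 0: differ → 4707
parcel=F50: declared=2171 vs 0: differ → 2171
parcel=F55: declared=1801 vs 0: differ → 1801
parcel=F60: declared=1963 vs 0: differ → 1963
parcel=F72: declared=4152 vs 0: differ → 4152
parcel=F73: declared=653 vs 0: differ → 653
parcel=F75: declared=0 vs 0: equal → NULL
parcel=F86: declared=3528 vs 0: differ → 3528

3256, 3432, 1124, NULL, 4707, 2171, 1801, 1963, 4152, 653, NULL, 3528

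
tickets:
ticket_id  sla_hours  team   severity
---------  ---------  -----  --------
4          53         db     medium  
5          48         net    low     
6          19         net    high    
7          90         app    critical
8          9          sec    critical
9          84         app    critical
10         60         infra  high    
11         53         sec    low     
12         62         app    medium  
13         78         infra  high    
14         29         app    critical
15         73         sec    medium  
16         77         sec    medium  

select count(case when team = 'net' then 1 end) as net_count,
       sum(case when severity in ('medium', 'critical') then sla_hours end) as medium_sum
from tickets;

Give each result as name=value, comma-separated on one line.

[net_count: team = 'net']
ticket_id=4: ✗
ticket_id=5: ✓ → 1
ticket_id=6: ✓ → 1
ticket_id=7: ✗
ticket_id=8: ✗
ticket_id=9: ✗
ticket_id=10: ✗
ticket_id=11: ✗
ticket_id=12: ✗
ticket_id=13: ✗
ticket_id=14: ✗
ticket_id=15: ✗
ticket_id=16: ✗
net_count = COUNT(1, 1) = 2
—
[medium_sum: severity in ('medium', 'critical')]
ticket_id=4: ✓ → 53
ticket_id=5: ✗
ticket_id=6: ✗
ticket_id=7: ✓ → 90
ticket_id=8: ✓ → 9
ticket_id=9: ✓ → 84
ticket_id=10: ✗
ticket_id=11: ✗
ticket_id=12: ✓ → 62
ticket_id=13: ✗
ticket_id=14: ✓ → 29
ticket_id=15: ✓ → 73
ticket_id=16: ✓ → 77
medium_sum = 53 + 90 + 9 + 84 + 62 + 29 + 73 + 77 = 477

net_count=2, medium_sum=477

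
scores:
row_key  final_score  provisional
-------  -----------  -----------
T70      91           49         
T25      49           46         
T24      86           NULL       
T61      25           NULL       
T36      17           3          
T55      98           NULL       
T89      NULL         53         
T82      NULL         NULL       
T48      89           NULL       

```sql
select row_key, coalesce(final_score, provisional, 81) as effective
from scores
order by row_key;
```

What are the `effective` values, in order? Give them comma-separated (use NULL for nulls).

86, 49, 17, 89, 98, 25, 91, 81, 53

row_key=T24: final_score=86 → 86
row_key=T25: final_score=49 → 49
row_key=T36: final_score=17 → 17
row_key=T48: final_score=89 → 89
row_key=T55: final_score=98 → 98
row_key=T61: final_score=25 → 25
row_key=T70: final_score=91 → 91
row_key=T82: final_score=NULL, provisional=NULL, → literal 81 → 81
row_key=T89: final_score=NULL, provisional=53 → 53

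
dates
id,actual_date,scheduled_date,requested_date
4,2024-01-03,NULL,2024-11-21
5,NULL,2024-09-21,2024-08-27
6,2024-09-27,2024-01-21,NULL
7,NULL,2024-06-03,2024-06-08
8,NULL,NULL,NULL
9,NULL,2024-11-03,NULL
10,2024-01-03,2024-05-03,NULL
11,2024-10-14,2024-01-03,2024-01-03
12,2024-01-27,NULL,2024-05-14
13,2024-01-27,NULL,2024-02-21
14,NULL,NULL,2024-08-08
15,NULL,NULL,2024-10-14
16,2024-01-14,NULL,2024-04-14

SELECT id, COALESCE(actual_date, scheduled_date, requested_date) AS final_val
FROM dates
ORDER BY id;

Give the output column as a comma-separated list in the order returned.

2024-01-03, 2024-09-21, 2024-09-27, 2024-06-03, NULL, 2024-11-03, 2024-01-03, 2024-10-14, 2024-01-27, 2024-01-27, 2024-08-08, 2024-10-14, 2024-01-14

id=4: actual_date=2024-01-03 → 2024-01-03
id=5: actual_date=NULL, scheduled_date=2024-09-21 → 2024-09-21
id=6: actual_date=2024-09-27 → 2024-09-27
id=7: actual_date=NULL, scheduled_date=2024-06-03 → 2024-06-03
id=8: actual_date=NULL, scheduled_date=NULL, requested_date=NULL (all NULL) → NULL
id=9: actual_date=NULL, scheduled_date=2024-11-03 → 2024-11-03
id=10: actual_date=2024-01-03 → 2024-01-03
id=11: actual_date=2024-10-14 → 2024-10-14
id=12: actual_date=2024-01-27 → 2024-01-27
id=13: actual_date=2024-01-27 → 2024-01-27
id=14: actual_date=NULL, scheduled_date=NULL, requested_date=2024-08-08 → 2024-08-08
id=15: actual_date=NULL, scheduled_date=NULL, requested_date=2024-10-14 → 2024-10-14
id=16: actual_date=2024-01-14 → 2024-01-14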